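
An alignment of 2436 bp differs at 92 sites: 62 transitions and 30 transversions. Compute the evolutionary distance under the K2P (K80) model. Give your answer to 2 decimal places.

0.04

P = 62/2436 ≈ 0.025452 and Q = 30/2436 ≈ 0.012315.
Under the Kimura two-parameter model, d = −½ ln(1 − 2P − Q) − ¼ ln(1 − 2Q).
1 − 2P − Q = 0.936781, giving −½ ln(0.936781) = 0.032653.
1 − 2Q = 0.97537, giving −¼ ln(0.97537) = 0.006235.
d = 0.032653 + 0.006235 = 0.038888.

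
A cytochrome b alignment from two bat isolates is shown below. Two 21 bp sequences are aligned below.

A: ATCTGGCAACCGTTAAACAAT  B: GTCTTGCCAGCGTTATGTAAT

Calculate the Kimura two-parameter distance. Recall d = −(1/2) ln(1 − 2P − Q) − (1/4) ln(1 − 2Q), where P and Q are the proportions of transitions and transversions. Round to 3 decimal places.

Of 21 sites, 3 differences are transitions and 4 are transversions, so P = 3/21 ≈ 0.142857 and Q = 4/21 ≈ 0.190476.
Under the Kimura two-parameter model, d = −½ ln(1 − 2P − Q) − ¼ ln(1 − 2Q).
1 − 2P − Q = 0.52381, giving −½ ln(0.52381) = 0.323313.
1 − 2Q = 0.619048, giving −¼ ln(0.619048) = 0.119893.
d = 0.323313 + 0.119893 = 0.443206.

0.443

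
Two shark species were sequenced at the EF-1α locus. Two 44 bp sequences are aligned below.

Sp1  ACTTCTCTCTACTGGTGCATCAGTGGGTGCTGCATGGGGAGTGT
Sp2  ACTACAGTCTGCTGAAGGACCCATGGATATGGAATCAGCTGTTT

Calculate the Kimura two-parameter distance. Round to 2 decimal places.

0.70

Of 44 sites, 8 differences are transitions and 12 are transversions, so P = 8/44 ≈ 0.181818 and Q = 12/44 ≈ 0.272727.
Under the Kimura two-parameter model, d = −½ ln(1 − 2P − Q) − ¼ ln(1 − 2Q).
1 − 2P − Q = 0.363637, giving −½ ln(0.363637) = 0.505800.
1 − 2Q = 0.454546, giving −¼ ln(0.454546) = 0.197114.
d = 0.505800 + 0.197114 = 0.702914.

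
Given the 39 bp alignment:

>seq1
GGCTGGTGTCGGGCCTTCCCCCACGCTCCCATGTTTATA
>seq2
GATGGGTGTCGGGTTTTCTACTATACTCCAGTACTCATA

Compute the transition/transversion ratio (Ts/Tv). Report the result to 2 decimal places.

Transitions are A↔G and C↔T; transversions are all other mismatches.
Transitions: 12. Transversions: 3.
R = 12/3 = 4.00.

4.00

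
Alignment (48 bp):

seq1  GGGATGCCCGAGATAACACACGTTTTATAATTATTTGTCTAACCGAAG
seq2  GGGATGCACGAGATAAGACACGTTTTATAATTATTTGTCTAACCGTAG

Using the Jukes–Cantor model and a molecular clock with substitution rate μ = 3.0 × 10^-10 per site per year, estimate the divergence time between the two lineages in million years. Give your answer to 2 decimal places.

108.76

The sequences differ at 3 of 48 sites (8, 17, 46), so p = 3/48 = 0.0625.
d = −(3/4) ln(1 − 4p/3) = −0.75 ln(1 − 0.083333) = −0.75 ln(0.916667)
  = −0.75 × (-0.087011) = 0.065258 substitutions/site.
Under a molecular clock d = 2μt, so t = d/(2μ) = 0.065258 / (2 × 3.0 × 10^-10) = 108.76 million years.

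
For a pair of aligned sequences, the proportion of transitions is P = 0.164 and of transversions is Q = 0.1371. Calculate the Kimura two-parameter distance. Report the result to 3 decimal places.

Under the Kimura two-parameter model, d = −½ ln(1 − 2P − Q) − ¼ ln(1 − 2Q).
1 − 2P − Q = 0.5349, giving −½ ln(0.5349) = 0.312838.
1 − 2Q = 0.7258, giving −¼ ln(0.7258) = 0.080120.
d = 0.312838 + 0.080120 = 0.392958.

0.393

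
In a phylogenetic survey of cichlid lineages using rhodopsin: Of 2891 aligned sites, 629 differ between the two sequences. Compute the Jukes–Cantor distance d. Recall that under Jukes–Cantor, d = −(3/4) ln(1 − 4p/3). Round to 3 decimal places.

p = 629/2891 ≈ 0.217572.
d = −(3/4) ln(1 − 4p/3) = −0.75 ln(1 − 0.290096) = −0.75 ln(0.709904)
  = −0.75 × (-0.342626) = 0.256970 substitutions/site.

0.257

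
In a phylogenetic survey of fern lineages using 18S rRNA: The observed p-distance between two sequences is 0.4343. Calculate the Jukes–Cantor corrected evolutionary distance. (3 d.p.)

0.649

d = −(3/4) ln(1 − 4p/3) = −0.75 ln(1 − 0.579067) = −0.75 ln(0.420933)
  = −0.75 × (-0.865282) = 0.648962 substitutions/site.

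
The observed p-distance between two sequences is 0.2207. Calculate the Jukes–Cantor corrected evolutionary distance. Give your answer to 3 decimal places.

d = −(3/4) ln(1 − 4p/3) = −0.75 ln(1 − 0.294267) = −0.75 ln(0.705733)
  = −0.75 × (-0.348518) = 0.261389 substitutions/site.

0.261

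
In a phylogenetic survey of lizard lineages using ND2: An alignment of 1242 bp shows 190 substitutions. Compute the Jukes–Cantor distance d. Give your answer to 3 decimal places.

0.171

p = 190/1242 ≈ 0.152979.
d = −(3/4) ln(1 − 4p/3) = −0.75 ln(1 − 0.203972) = −0.75 ln(0.796028)
  = −0.75 × (-0.228121) = 0.171091 substitutions/site.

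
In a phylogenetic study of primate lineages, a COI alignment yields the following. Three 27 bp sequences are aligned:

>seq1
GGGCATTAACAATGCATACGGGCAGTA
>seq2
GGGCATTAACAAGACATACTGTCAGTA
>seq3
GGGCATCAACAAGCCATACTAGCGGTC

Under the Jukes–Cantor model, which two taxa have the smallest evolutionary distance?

seq1–seq2: 4/27 differ, p = 0.148, d = 0.165.
seq1–seq3: 7/27 differ, p = 0.259, d = 0.318.
seq2–seq3: 6/27 differ, p = 0.222, d = 0.264.
The smallest distance is between seq1 and seq2.

seq1 and seq2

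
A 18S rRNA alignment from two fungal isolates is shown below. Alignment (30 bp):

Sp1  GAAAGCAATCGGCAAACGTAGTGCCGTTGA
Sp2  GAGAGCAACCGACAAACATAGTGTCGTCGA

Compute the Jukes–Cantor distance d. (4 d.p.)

The sequences differ at 6 of 30 sites (3, 9, 12, 18, 24, 28), so p = 6/30 = 0.2.
d = −(3/4) ln(1 − 4p/3) = −0.75 ln(1 − 0.266667) = −0.75 ln(0.733333)
  = −0.75 × (-0.310155) = 0.232616 substitutions/site.

0.2326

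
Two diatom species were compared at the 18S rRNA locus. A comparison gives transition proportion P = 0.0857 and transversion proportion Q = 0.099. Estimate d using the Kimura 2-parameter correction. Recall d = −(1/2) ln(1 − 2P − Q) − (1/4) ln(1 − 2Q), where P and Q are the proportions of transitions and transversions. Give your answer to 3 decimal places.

0.213

Under the Kimura two-parameter model, d = −½ ln(1 − 2P − Q) − ¼ ln(1 − 2Q).
1 − 2P − Q = 0.7296, giving −½ ln(0.7296) = 0.157629.
1 − 2Q = 0.802, giving −¼ ln(0.802) = 0.055162.
d = 0.157629 + 0.055162 = 0.212791.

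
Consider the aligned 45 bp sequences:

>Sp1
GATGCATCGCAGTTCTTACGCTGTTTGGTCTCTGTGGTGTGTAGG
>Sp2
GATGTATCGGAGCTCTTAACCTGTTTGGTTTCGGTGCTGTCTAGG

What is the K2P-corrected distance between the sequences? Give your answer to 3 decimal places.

Of 45 sites, 3 differences are transitions and 6 are transversions, so P = 3/45 ≈ 0.066667 and Q = 6/45 ≈ 0.133333.
Under the Kimura two-parameter model, d = −½ ln(1 − 2P − Q) − ¼ ln(1 − 2Q).
1 − 2P − Q = 0.733333, giving −½ ln(0.733333) = 0.155078.
1 − 2Q = 0.733334, giving −¼ ln(0.733334) = 0.077539.
d = 0.155078 + 0.077539 = 0.232617.

0.233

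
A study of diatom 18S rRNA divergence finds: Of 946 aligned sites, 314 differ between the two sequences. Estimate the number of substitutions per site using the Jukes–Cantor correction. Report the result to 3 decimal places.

p = 314/946 ≈ 0.331924.
d = −(3/4) ln(1 − 4p/3) = −0.75 ln(1 − 0.442565) = −0.75 ln(0.557435)
  = −0.75 × (-0.584409) = 0.438307 substitutions/site.

0.438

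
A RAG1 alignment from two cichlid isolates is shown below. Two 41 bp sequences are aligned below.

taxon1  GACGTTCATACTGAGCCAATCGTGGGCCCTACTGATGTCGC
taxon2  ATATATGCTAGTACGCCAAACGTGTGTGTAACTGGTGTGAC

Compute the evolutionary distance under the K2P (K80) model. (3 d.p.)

0.722

Of 41 sites, 6 differences are transitions and 13 are transversions, so P = 6/41 ≈ 0.146341 and Q = 13/41 ≈ 0.317073.
Under the Kimura two-parameter model, d = −½ ln(1 − 2P − Q) − ¼ ln(1 − 2Q).
1 − 2P − Q = 0.390245, giving −½ ln(0.390245) = 0.470490.
1 − 2Q = 0.365854, giving −¼ ln(0.365854) = 0.251380.
d = 0.470490 + 0.251380 = 0.721870.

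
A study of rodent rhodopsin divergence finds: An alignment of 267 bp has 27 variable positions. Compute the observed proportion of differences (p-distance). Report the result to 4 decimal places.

p = 27/267 = 0.101123… ≈ 0.1011 (to 4 d.p.).

0.1011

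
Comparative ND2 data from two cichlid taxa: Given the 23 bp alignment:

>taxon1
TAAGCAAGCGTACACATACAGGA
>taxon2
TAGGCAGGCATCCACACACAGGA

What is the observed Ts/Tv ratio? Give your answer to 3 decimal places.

4.000

Transitions are A↔G and C↔T; transversions are all other mismatches.
Transitions: 4. Transversions: 1.
R = 4/1 = 4.000.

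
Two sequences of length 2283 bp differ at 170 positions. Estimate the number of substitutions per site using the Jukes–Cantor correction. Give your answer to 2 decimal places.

p = 170/2283 ≈ 0.074463.
d = −(3/4) ln(1 − 4p/3) = −0.75 ln(1 − 0.099284) = −0.75 ln(0.900716)
  = −0.75 × (-0.104565) = 0.078424 substitutions/site.

0.08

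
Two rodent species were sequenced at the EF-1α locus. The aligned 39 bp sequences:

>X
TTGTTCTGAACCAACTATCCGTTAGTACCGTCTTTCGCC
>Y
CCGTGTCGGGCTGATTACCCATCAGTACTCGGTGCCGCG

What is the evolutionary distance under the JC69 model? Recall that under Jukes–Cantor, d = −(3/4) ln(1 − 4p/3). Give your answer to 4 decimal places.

0.8634

The sequences differ at 20 of 39 sites, so p = 20/39 ≈ 0.512821.
d = −(3/4) ln(1 − 4p/3) = −0.75 ln(1 − 0.683761) = −0.75 ln(0.316239)
  = −0.75 × (-1.151257) = 0.863443 substitutions/site.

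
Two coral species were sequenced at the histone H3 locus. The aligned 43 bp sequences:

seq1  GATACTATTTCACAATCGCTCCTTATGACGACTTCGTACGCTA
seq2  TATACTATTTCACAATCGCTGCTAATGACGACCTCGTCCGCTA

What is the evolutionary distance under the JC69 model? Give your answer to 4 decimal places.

The sequences differ at 5 of 43 sites (1, 21, 24, 33, 38), so p = 5/43 ≈ 0.116279.
d = −(3/4) ln(1 − 4p/3) = −0.75 ln(1 − 0.155039) = −0.75 ln(0.844961)
  = −0.75 × (-0.168465) = 0.126349 substitutions/site.

0.1263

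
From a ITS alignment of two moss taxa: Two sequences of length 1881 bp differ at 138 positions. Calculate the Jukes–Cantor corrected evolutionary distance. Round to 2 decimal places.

p = 138/1881 ≈ 0.073365.
d = −(3/4) ln(1 − 4p/3) = −0.75 ln(1 − 0.09782) = −0.75 ln(0.90218)
  = −0.75 × (-0.102941) = 0.077206 substitutions/site.

0.08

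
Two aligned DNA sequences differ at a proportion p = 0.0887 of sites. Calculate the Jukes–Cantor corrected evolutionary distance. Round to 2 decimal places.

0.09

d = −(3/4) ln(1 − 4p/3) = −0.75 ln(1 − 0.118267) = −0.75 ln(0.881733)
  = −0.75 × (-0.125866) = 0.094400 substitutions/site.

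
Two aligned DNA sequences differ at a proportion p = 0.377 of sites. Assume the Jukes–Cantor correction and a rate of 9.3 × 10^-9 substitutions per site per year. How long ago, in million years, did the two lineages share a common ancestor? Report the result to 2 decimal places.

d = −(3/4) ln(1 − 4p/3) = −0.75 ln(1 − 0.502667) = −0.75 ln(0.497333)
  = −0.75 × (-0.698495) = 0.523871 substitutions/site.
Under a molecular clock d = 2μt, so t = d/(2μ) = 0.523871 / (2 × 9.3 × 10^-9) = 28.17 million years.

28.17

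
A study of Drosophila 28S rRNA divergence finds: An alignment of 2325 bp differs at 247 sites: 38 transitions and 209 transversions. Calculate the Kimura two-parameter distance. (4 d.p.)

0.1149

P = 38/2325 ≈ 0.016344 and Q = 209/2325 ≈ 0.089892.
Under the Kimura two-parameter model, d = −½ ln(1 − 2P − Q) − ¼ ln(1 − 2Q).
1 − 2P − Q = 0.87742, giving −½ ln(0.87742) = 0.065385.
1 − 2Q = 0.820216, giving −¼ ln(0.820216) = 0.049547.
d = 0.065385 + 0.049547 = 0.114932.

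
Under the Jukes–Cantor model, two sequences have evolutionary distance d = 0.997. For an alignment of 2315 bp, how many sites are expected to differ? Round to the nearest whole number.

Invert JC69: p = (3/4)(1 − e^(−4d/3)) = 0.75 × (1 − e^(-1.329333)) = 0.75 × (1 − 0.264654) = 0.551510.
Expected differing sites = pL ≈ 0.551510 × 2315 = 1276.74565 ≈ 1277.

1277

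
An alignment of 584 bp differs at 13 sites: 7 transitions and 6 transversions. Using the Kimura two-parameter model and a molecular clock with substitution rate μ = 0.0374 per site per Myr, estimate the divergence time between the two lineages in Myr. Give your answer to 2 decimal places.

0.30

P = 7/584 ≈ 0.011986 and Q = 6/584 ≈ 0.010274.
Under the Kimura two-parameter model, d = −½ ln(1 − 2P − Q) − ¼ ln(1 − 2Q).
1 − 2P − Q = 0.965754, giving −½ ln(0.965754) = 0.017423.
1 − 2Q = 0.979452, giving −¼ ln(0.979452) = 0.005191.
d = 0.017423 + 0.005191 = 0.022614.
Under a molecular clock d = 2μt, so t = d/(2μ) = 0.022614 / (2 × 0.0374) = 0.30 Myr.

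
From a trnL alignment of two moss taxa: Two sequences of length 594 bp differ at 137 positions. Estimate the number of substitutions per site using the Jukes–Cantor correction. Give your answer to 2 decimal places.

0.28

p = 137/594 ≈ 0.23064.
d = −(3/4) ln(1 − 4p/3) = −0.75 ln(1 − 0.30752) = −0.75 ln(0.69248)
  = −0.75 × (-0.367476) = 0.275607 substitutions/site.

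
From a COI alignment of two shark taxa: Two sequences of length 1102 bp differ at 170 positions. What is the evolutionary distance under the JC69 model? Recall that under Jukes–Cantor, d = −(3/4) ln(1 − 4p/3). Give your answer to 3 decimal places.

p = 170/1102 ≈ 0.154265.
d = −(3/4) ln(1 − 4p/3) = −0.75 ln(1 − 0.205687) = −0.75 ln(0.794313)
  = −0.75 × (-0.230278) = 0.172709 substitutions/site.

0.173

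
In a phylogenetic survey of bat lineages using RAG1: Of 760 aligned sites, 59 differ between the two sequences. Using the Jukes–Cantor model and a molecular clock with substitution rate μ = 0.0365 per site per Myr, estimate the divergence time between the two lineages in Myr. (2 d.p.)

p = 59/760 ≈ 0.077632.
d = −(3/4) ln(1 − 4p/3) = −0.75 ln(1 − 0.103509) = −0.75 ln(0.896491)
  = −0.75 × (-0.109267) = 0.081950 substitutions/site.
Under a molecular clock d = 2μt, so t = d/(2μ) = 0.081950 / (2 × 0.0365) = 1.12 Myr.

1.12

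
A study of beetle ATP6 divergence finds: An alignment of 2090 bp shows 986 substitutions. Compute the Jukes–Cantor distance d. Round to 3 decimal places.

p = 986/2090 ≈ 0.47177.
d = −(3/4) ln(1 − 4p/3) = −0.75 ln(1 − 0.629027) = −0.75 ln(0.370973)
  = −0.75 × (-0.991626) = 0.743720 substitutions/site.

0.744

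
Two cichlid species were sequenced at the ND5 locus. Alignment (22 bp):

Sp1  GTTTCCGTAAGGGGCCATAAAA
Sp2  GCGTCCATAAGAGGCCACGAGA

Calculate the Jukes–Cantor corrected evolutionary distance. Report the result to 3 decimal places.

0.414

The sequences differ at 7 of 22 sites (2, 3, 7, 12, 18, 19, 21), so p = 7/22 ≈ 0.318182.
d = −(3/4) ln(1 − 4p/3) = −0.75 ln(1 − 0.424243) = −0.75 ln(0.575757)
  = −0.75 × (-0.552070) = 0.414053 substitutions/site.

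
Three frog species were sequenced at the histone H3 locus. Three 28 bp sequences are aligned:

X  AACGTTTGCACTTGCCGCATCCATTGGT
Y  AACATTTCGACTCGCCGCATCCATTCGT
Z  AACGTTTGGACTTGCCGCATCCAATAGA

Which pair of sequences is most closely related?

X and Z

X–Y: 5/28 differ, p = 0.179, d = 0.204.
X–Z: 4/28 differ, p = 0.143, d = 0.158.
Y–Z: 6/28 differ, p = 0.214, d = 0.252.
The smallest distance is between X and Z.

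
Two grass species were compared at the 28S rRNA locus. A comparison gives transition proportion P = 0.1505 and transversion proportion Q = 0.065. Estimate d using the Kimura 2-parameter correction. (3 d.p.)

0.263

Under the Kimura two-parameter model, d = −½ ln(1 − 2P − Q) − ¼ ln(1 − 2Q).
1 − 2P − Q = 0.634, giving −½ ln(0.634) = 0.227853.
1 − 2Q = 0.87, giving −¼ ln(0.87) = 0.034816.
d = 0.227853 + 0.034816 = 0.262669.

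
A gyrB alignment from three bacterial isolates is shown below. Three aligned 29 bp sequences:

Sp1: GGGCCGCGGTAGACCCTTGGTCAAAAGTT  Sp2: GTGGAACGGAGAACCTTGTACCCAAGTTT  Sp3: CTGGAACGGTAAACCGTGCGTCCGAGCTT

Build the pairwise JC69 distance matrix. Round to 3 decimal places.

d(Sp1,Sp2) = 0.878, d(Sp1,Sp3) = 0.683, d(Sp2,Sp3) = 0.401

Sp1–Sp2: 15/29 sites differ → p ≈ 0.517241, d = −0.75 ln(1 − 0.689655) = 0.877553 ≈ 0.878.
Sp1–Sp3: 13/29 sites differ → p ≈ 0.448276, d = −0.75 ln(1 − 0.597701) = 0.682920 ≈ 0.683.
Sp2–Sp3: 9/29 sites differ → p ≈ 0.310345, d = −0.75 ln(1 − 0.413793) = 0.400562 ≈ 0.401.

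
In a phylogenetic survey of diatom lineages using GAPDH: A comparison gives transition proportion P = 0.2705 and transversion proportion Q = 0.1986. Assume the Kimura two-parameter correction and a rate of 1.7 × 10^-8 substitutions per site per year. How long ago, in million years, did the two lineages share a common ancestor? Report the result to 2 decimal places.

Under the Kimura two-parameter model, d = −½ ln(1 − 2P − Q) − ¼ ln(1 − 2Q).
1 − 2P − Q = 0.2604, giving −½ ln(0.2604) = 0.672768.
1 − 2Q = 0.6028, giving −¼ ln(0.6028) = 0.126542.
d = 0.672768 + 0.126542 = 0.799310.
Under a molecular clock d = 2μt, so t = d/(2μ) = 0.799310 / (2 × 1.7 × 10^-8) = 23.51 million years.

23.51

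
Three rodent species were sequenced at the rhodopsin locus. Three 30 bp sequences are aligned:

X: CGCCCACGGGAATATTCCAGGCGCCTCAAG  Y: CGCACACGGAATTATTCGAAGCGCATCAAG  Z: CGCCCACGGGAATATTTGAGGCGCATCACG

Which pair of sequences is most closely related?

X–Y: 6/30 differ, p = 0.200, d = 0.233.
X–Z: 4/30 differ, p = 0.133, d = 0.147.
Y–Z: 6/30 differ, p = 0.200, d = 0.233.
The smallest distance is between X and Z.

X and Z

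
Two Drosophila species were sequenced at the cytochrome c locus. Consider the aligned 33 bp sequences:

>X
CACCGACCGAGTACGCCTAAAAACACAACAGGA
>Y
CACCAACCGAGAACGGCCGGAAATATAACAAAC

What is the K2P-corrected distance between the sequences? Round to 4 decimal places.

0.4789

Of 33 sites, 8 differences are transitions and 3 are transversions, so P = 8/33 ≈ 0.242424 and Q = 3/33 ≈ 0.090909.
Under the Kimura two-parameter model, d = −½ ln(1 − 2P − Q) − ¼ ln(1 − 2Q).
1 − 2P − Q = 0.424243, giving −½ ln(0.424243) = 0.428724.
1 − 2Q = 0.818182, giving −¼ ln(0.818182) = 0.050168.
d = 0.428724 + 0.050168 = 0.478892.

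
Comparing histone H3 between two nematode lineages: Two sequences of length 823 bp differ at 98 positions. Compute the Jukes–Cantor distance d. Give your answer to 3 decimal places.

p = 98/823 ≈ 0.119077.
d = −(3/4) ln(1 − 4p/3) = −0.75 ln(1 − 0.158769) = −0.75 ln(0.841231)
  = −0.75 × (-0.172889) = 0.129667 substitutions/site.

0.130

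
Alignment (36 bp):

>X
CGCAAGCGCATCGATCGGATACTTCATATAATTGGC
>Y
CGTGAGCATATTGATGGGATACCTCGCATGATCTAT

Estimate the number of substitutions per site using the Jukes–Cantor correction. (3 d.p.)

The sequences differ at 14 of 36 sites, so p = 14/36 ≈ 0.388889.
d = −(3/4) ln(1 − 4p/3) = −0.75 ln(1 − 0.518519) = −0.75 ln(0.481481)
  = −0.75 × (-0.730889) = 0.548167 substitutions/site.

0.548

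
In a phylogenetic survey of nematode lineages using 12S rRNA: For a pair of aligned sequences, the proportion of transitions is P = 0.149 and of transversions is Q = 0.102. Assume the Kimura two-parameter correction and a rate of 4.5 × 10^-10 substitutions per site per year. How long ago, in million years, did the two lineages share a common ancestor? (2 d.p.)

347.17

Under the Kimura two-parameter model, d = −½ ln(1 − 2P − Q) − ¼ ln(1 − 2Q).
1 − 2P − Q = 0.6, giving −½ ln(0.6) = 0.255413.
1 − 2Q = 0.796, giving −¼ ln(0.796) = 0.057039.
d = 0.255413 + 0.057039 = 0.312452.
Under a molecular clock d = 2μt, so t = d/(2μ) = 0.312452 / (2 × 4.5 × 10^-10) = 347.17 million years.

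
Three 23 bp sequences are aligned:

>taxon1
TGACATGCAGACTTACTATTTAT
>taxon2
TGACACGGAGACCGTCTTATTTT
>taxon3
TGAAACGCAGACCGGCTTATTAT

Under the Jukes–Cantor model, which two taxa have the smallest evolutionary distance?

taxon1–taxon2: 8/23 differ, p = 0.348, d = 0.467.
taxon1–taxon3: 7/23 differ, p = 0.304, d = 0.390.
taxon2–taxon3: 4/23 differ, p = 0.174, d = 0.198.
The smallest distance is between taxon2 and taxon3.

taxon2 and taxon3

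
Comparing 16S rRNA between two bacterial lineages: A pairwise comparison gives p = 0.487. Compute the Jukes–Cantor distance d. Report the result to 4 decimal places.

0.7859

d = −(3/4) ln(1 − 4p/3) = −0.75 ln(1 − 0.649333) = −0.75 ln(0.350667)
  = −0.75 × (-1.047918) = 0.785939 substitutions/site.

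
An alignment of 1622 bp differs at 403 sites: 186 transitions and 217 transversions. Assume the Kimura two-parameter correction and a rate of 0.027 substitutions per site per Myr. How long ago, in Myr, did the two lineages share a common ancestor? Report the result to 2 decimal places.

P = 186/1622 ≈ 0.114673 and Q = 217/1622 ≈ 0.133785.
Under the Kimura two-parameter model, d = −½ ln(1 − 2P − Q) − ¼ ln(1 − 2Q).
1 − 2P − Q = 0.636869, giving −½ ln(0.636869) = 0.225596.
1 − 2Q = 0.73243, giving −¼ ln(0.73243) = 0.077847.
d = 0.225596 + 0.077847 = 0.303443.
Under a molecular clock d = 2μt, so t = d/(2μ) = 0.303443 / (2 × 0.027) = 5.62 Myr.

5.62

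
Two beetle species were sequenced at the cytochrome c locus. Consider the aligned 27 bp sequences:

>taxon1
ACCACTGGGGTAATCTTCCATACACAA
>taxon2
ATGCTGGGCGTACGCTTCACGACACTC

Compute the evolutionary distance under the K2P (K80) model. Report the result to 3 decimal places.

0.827

Of 27 sites, 2 differences are transitions and 11 are transversions, so P = 2/27 ≈ 0.074074 and Q = 11/27 ≈ 0.407407.
Under the Kimura two-parameter model, d = −½ ln(1 − 2P − Q) − ¼ ln(1 − 2Q).
1 − 2P − Q = 0.444445, giving −½ ln(0.444445) = 0.405464.
1 − 2Q = 0.185186, giving −¼ ln(0.185186) = 0.421599.
d = 0.405464 + 0.421599 = 0.827063.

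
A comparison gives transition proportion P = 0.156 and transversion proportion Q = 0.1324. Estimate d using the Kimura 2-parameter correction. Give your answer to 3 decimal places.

Under the Kimura two-parameter model, d = −½ ln(1 − 2P − Q) − ¼ ln(1 − 2Q).
1 − 2P − Q = 0.5556, giving −½ ln(0.5556) = 0.293853.
1 − 2Q = 0.7352, giving −¼ ln(0.7352) = 0.076903.
d = 0.293853 + 0.076903 = 0.370756.

0.371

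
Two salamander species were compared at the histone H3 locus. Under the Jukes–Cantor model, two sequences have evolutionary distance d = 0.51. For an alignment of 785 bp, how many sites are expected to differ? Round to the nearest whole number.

Invert JC69: p = (3/4)(1 − e^(−4d/3)) = 0.75 × (1 − e^(-0.68)) = 0.75 × (1 − 0.506617) = 0.370037.
Expected differing sites = pL ≈ 0.370037 × 785 = 290.479045 ≈ 290.

290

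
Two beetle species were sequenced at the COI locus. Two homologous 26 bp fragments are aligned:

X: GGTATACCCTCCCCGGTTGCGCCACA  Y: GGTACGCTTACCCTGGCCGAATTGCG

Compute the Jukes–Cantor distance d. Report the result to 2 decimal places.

0.95

The sequences differ at 14 of 26 sites, so p = 14/26 ≈ 0.538462.
d = −(3/4) ln(1 − 4p/3) = −0.75 ln(1 − 0.717949) = −0.75 ln(0.282051)
  = −0.75 × (-1.265667) = 0.949250 substitutions/site.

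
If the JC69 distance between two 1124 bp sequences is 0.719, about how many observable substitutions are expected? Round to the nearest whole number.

Invert JC69: p = (3/4)(1 − e^(−4d/3)) = 0.75 × (1 − e^(-0.958667)) = 0.75 × (1 − 0.383404) = 0.462447.
Expected differing sites = pL ≈ 0.462447 × 1124 = 519.790428 ≈ 520.

520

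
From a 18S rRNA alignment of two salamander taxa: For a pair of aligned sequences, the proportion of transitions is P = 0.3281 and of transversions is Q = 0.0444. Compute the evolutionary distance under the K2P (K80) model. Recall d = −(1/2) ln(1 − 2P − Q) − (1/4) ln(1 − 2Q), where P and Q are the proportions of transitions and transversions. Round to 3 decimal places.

0.626

Under the Kimura two-parameter model, d = −½ ln(1 − 2P − Q) − ¼ ln(1 − 2Q).
1 − 2P − Q = 0.2994, giving −½ ln(0.2994) = 0.602987.
1 − 2Q = 0.9112, giving −¼ ln(0.9112) = 0.023248.
d = 0.602987 + 0.023248 = 0.626235.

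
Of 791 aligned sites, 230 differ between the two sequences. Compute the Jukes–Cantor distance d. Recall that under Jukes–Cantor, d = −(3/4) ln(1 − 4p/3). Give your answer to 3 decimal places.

0.368

p = 230/791 ≈ 0.290771.
d = −(3/4) ln(1 − 4p/3) = −0.75 ln(1 − 0.387695) = −0.75 ln(0.612305)
  = −0.75 × (-0.490525) = 0.367894 substitutions/site.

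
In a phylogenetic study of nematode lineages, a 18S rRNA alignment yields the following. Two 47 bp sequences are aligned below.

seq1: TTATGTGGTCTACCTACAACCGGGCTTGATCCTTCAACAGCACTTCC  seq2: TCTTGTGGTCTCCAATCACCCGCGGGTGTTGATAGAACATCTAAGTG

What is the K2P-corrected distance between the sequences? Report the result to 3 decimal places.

0.833

Of 47 sites, 2 differences are transitions and 20 are transversions, so P = 2/47 ≈ 0.042553 and Q = 20/47 ≈ 0.425532.
Under the Kimura two-parameter model, d = −½ ln(1 − 2P − Q) − ¼ ln(1 − 2Q).
1 − 2P − Q = 0.489362, giving −½ ln(0.489362) = 0.357326.
1 − 2Q = 0.148936, giving −¼ ln(0.148936) = 0.476060.
d = 0.357326 + 0.476060 = 0.833386.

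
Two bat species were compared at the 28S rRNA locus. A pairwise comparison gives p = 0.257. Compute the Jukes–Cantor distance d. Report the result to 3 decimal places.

0.315

d = −(3/4) ln(1 − 4p/3) = −0.75 ln(1 − 0.342667) = −0.75 ln(0.657333)
  = −0.75 × (-0.419565) = 0.314674 substitutions/site.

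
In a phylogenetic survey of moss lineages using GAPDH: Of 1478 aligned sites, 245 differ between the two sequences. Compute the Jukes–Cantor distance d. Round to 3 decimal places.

0.187

p = 245/1478 ≈ 0.165765.
d = −(3/4) ln(1 − 4p/3) = −0.75 ln(1 − 0.22102) = −0.75 ln(0.77898)
  = −0.75 × (-0.249770) = 0.187328 substitutions/site.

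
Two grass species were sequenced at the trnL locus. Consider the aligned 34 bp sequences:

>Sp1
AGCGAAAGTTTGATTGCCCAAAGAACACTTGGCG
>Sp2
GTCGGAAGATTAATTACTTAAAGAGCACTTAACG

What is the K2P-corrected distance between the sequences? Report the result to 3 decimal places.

Of 34 sites, 9 differences are transitions and 2 are transversions, so P = 9/34 ≈ 0.264706 and Q = 2/34 ≈ 0.058824.
Under the Kimura two-parameter model, d = −½ ln(1 − 2P − Q) − ¼ ln(1 − 2Q).
1 − 2P − Q = 0.411764, giving −½ ln(0.411764) = 0.443652.
1 − 2Q = 0.882352, giving −¼ ln(0.882352) = 0.031291.
d = 0.443652 + 0.031291 = 0.474943.

0.475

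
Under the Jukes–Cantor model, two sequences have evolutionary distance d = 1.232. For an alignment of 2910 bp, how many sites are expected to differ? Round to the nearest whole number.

1760

Invert JC69: p = (3/4)(1 − e^(−4d/3)) = 0.75 × (1 − e^(-1.642667)) = 0.75 × (1 − 0.193463) = 0.604903.
Expected differing sites = pL ≈ 0.604903 × 2910 = 1760.26773 ≈ 1760.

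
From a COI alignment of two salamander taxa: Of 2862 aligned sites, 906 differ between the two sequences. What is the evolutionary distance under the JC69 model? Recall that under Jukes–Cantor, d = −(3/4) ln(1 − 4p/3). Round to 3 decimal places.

p = 906/2862 ≈ 0.316562.
d = −(3/4) ln(1 − 4p/3) = −0.75 ln(1 − 0.422083) = −0.75 ln(0.577917)
  = −0.75 × (-0.548325) = 0.411244 substitutions/site.

0.411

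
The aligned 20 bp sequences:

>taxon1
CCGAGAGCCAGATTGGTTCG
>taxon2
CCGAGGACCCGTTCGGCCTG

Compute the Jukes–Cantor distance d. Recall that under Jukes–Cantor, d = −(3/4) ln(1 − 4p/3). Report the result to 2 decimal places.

0.57

The sequences differ at 8 of 20 sites (6, 7, 10, 12, 14, 17, 18, 19), so p = 8/20 = 0.4.
d = −(3/4) ln(1 − 4p/3) = −0.75 ln(1 − 0.533333) = −0.75 ln(0.466667)
  = −0.75 × (-0.762139) = 0.571604 substitutions/site.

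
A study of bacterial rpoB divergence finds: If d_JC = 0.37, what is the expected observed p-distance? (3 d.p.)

0.292

p = (3/4)(1 − e^(−4d/3)) = 0.75 × (1 − e^(-0.493333)) = 0.75 × (1 − 0.610588) = 0.292059.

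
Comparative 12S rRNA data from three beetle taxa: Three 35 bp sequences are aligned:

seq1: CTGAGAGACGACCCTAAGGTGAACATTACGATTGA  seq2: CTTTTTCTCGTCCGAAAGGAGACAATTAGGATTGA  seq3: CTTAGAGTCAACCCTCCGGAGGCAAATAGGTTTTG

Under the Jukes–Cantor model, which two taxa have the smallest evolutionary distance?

seq1–seq2: 13/35 differ, p = 0.371, d = 0.513.
seq1–seq3: 14/35 differ, p = 0.400, d = 0.572.
seq2–seq3: 15/35 differ, p = 0.429, d = 0.635.
The smallest distance is between seq1 and seq2.

seq1 and seq2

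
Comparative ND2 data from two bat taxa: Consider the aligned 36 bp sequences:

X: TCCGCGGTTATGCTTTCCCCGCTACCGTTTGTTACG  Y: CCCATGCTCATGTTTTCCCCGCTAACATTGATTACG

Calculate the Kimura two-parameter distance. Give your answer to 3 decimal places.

Of 36 sites, 7 differences are transitions and 3 are transversions, so P = 7/36 ≈ 0.194444 and Q = 3/36 ≈ 0.083333.
Under the Kimura two-parameter model, d = −½ ln(1 − 2P − Q) − ¼ ln(1 − 2Q).
1 − 2P − Q = 0.527779, giving −½ ln(0.527779) = 0.319539.
1 − 2Q = 0.833334, giving −¼ ln(0.833334) = 0.045580.
d = 0.319539 + 0.045580 = 0.365119.

0.365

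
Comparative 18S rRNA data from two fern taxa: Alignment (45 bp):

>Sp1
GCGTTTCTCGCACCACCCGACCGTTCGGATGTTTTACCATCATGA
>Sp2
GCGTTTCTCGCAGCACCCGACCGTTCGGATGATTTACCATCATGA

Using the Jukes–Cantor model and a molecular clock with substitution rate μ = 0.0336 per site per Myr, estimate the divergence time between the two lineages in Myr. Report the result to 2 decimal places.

0.68

The sequences differ at 2 of 45 sites (13, 32), so p = 2/45 ≈ 0.044444.
d = −(3/4) ln(1 − 4p/3) = −0.75 ln(1 − 0.059259) = −0.75 ln(0.940741)
  = −0.75 × (-0.061087) = 0.045815 substitutions/site.
Under a molecular clock d = 2μt, so t = d/(2μ) = 0.045815 / (2 × 0.0336) = 0.68 Myr.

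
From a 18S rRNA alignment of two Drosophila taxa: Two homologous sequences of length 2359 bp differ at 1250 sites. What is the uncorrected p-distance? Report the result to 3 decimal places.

p = 1250/2359 = 0.529885… ≈ 0.530 (to 3 d.p.).

0.530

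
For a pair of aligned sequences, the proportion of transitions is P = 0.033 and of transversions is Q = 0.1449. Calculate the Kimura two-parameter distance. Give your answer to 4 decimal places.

Under the Kimura two-parameter model, d = −½ ln(1 − 2P − Q) − ¼ ln(1 − 2Q).
1 − 2P − Q = 0.7891, giving −½ ln(0.7891) = 0.118431.
1 − 2Q = 0.7102, giving −¼ ln(0.7102) = 0.085552.
d = 0.118431 + 0.085552 = 0.203983.

0.2040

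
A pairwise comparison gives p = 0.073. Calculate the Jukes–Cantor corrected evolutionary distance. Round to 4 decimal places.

0.0768

d = −(3/4) ln(1 − 4p/3) = −0.75 ln(1 − 0.097333) = −0.75 ln(0.902667)
  = −0.75 × (-0.102402) = 0.076802 substitutions/site.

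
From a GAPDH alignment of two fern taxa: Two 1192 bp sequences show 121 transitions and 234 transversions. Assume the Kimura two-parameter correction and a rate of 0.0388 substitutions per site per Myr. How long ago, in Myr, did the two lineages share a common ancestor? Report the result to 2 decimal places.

P = 121/1192 ≈ 0.10151 and Q = 234/1192 ≈ 0.196309.
Under the Kimura two-parameter model, d = −½ ln(1 − 2P − Q) − ¼ ln(1 − 2Q).
1 − 2P − Q = 0.600671, giving −½ ln(0.600671) = 0.254854.
1 − 2Q = 0.607382, giving −¼ ln(0.607382) = 0.124649.
d = 0.254854 + 0.124649 = 0.379503.
Under a molecular clock d = 2μt, so t = d/(2μ) = 0.379503 / (2 × 0.0388) = 4.89 Myr.

4.89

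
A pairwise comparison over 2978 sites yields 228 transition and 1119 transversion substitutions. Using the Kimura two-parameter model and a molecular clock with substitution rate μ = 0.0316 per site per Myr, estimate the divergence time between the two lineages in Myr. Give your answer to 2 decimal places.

11.46

P = 228/2978 ≈ 0.076561 and Q = 1119/2978 ≈ 0.375756.
Under the Kimura two-parameter model, d = −½ ln(1 − 2P − Q) − ¼ ln(1 − 2Q).
1 − 2P − Q = 0.471122, giving −½ ln(0.471122) = 0.376319.
1 − 2Q = 0.248488, giving −¼ ln(0.248488) = 0.348090.
d = 0.376319 + 0.348090 = 0.724409.
Under a molecular clock d = 2μt, so t = d/(2μ) = 0.724409 / (2 × 0.0316) = 11.46 Myr.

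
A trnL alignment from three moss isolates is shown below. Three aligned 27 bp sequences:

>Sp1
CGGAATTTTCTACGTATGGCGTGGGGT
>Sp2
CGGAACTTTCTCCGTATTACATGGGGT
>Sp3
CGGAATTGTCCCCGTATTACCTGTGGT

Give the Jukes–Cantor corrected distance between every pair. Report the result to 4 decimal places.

Sp1–Sp2: 5/27 sites differ → p ≈ 0.185185, d = −0.75 ln(1 − 0.246913) = 0.212681 ≈ 0.2127.
Sp1–Sp3: 7/27 sites differ → p ≈ 0.259259, d = −0.75 ln(1 − 0.345679) = 0.318118 ≈ 0.3181.
Sp2–Sp3: 5/27 sites differ → p ≈ 0.185185, d = −0.75 ln(1 − 0.246913) = 0.212681 ≈ 0.2127.

d(Sp1,Sp2) = 0.2127, d(Sp1,Sp3) = 0.3181, d(Sp2,Sp3) = 0.2127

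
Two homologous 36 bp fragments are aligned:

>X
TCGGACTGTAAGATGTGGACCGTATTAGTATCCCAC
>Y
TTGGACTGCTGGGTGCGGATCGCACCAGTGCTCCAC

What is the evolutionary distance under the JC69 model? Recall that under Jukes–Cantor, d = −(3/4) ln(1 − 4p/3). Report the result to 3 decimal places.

0.493

The sequences differ at 13 of 36 sites, so p = 13/36 ≈ 0.361111.
d = −(3/4) ln(1 − 4p/3) = −0.75 ln(1 − 0.481481) = −0.75 ln(0.518519)
  = −0.75 × (-0.656779) = 0.492584 substitutions/site.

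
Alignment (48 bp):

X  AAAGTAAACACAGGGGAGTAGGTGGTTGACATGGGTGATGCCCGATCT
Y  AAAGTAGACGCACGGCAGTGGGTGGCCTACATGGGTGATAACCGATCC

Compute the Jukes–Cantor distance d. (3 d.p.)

The sequences differ at 11 of 48 sites, so p = 11/48 ≈ 0.229167.
d = −(3/4) ln(1 − 4p/3) = −0.75 ln(1 − 0.305556) = −0.75 ln(0.694444)
  = −0.75 × (-0.364644) = 0.273483 substitutions/site.

0.273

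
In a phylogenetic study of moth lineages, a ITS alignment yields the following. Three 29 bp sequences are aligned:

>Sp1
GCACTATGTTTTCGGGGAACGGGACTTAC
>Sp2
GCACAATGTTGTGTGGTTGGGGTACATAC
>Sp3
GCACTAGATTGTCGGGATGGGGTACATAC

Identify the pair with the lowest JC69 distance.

Sp1–Sp2: 10/29 differ, p = 0.345, d = 0.462.
Sp1–Sp3: 9/29 differ, p = 0.310, d = 0.401.
Sp2–Sp3: 6/29 differ, p = 0.207, d = 0.242.
The smallest distance is between Sp2 and Sp3.

Sp2 and Sp3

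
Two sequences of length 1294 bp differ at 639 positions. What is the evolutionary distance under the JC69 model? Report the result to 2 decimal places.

p = 639/1294 ≈ 0.493818.
d = −(3/4) ln(1 − 4p/3) = −0.75 ln(1 − 0.658424) = −0.75 ln(0.341576)
  = −0.75 × (-1.074185) = 0.805639 substitutions/site.

0.81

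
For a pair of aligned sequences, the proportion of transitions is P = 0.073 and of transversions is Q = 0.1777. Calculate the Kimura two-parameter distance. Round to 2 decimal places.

0.31

Under the Kimura two-parameter model, d = −½ ln(1 − 2P − Q) − ¼ ln(1 − 2Q).
1 − 2P − Q = 0.6763, giving −½ ln(0.6763) = 0.195559.
1 − 2Q = 0.6446, giving −¼ ln(0.6446) = 0.109781.
d = 0.195559 + 0.109781 = 0.305340.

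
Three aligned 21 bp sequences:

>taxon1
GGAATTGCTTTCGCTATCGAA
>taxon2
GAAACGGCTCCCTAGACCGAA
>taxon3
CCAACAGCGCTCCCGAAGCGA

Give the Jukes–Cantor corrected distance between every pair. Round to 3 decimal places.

taxon1–taxon2: 9/21 sites differ → p ≈ 0.428571, d = −0.75 ln(1 − 0.571428) = 0.635472 ≈ 0.635.
taxon1–taxon3: 12/21 sites differ → p ≈ 0.571429, d = −0.75 ln(1 − 0.761905) = 1.076314 ≈ 1.076.
taxon2–taxon3: 11/21 sites differ → p ≈ 0.52381, d = −0.75 ln(1 − 0.698413) = 0.899023 ≈ 0.899.

d(taxon1,taxon2) = 0.635, d(taxon1,taxon3) = 1.076, d(taxon2,taxon3) = 0.899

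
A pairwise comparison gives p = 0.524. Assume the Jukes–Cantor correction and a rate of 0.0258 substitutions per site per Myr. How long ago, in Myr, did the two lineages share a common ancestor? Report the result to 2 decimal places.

17.44

d = −(3/4) ln(1 − 4p/3) = −0.75 ln(1 − 0.698667) = −0.75 ln(0.301333)
  = −0.75 × (-1.199539) = 0.899654 substitutions/site.
Under a molecular clock d = 2μt, so t = d/(2μ) = 0.899654 / (2 × 0.0258) = 17.44 Myr.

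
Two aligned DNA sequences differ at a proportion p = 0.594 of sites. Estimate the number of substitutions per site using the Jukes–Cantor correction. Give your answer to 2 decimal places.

d = −(3/4) ln(1 − 4p/3) = −0.75 ln(1 − 0.792) = −0.75 ln(0.208)
  = −0.75 × (-1.570217) = 1.177663 substitutions/site.

1.18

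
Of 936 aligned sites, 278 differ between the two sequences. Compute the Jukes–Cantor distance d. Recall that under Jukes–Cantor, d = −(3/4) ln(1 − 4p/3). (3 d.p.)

0.378

p = 278/936 ≈ 0.297009.
d = −(3/4) ln(1 − 4p/3) = −0.75 ln(1 − 0.396012) = −0.75 ln(0.603988)
  = −0.75 × (-0.504201) = 0.378151 substitutions/site.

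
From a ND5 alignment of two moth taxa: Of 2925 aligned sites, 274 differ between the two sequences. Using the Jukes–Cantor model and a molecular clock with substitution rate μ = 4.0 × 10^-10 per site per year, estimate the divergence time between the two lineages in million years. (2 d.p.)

125.08

p = 274/2925 ≈ 0.093675.
d = −(3/4) ln(1 − 4p/3) = −0.75 ln(1 − 0.1249) = −0.75 ln(0.8751)
  = −0.75 × (-0.133417) = 0.100063 substitutions/site.
Under a molecular clock d = 2μt, so t = d/(2μ) = 0.100063 / (2 × 4.0 × 10^-10) = 125.08 million years.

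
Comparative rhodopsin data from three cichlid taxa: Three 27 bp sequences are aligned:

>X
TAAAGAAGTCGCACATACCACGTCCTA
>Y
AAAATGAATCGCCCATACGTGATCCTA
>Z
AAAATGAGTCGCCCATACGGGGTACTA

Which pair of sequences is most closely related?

X–Y: 9/27 differ, p = 0.333, d = 0.441.
X–Z: 8/27 differ, p = 0.296, d = 0.377.
Y–Z: 4/27 differ, p = 0.148, d = 0.165.
The smallest distance is between Y and Z.

Y and Z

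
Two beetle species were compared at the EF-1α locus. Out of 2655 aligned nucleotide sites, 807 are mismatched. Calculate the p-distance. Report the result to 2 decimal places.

p = 807/2655 = 0.303954… ≈ 0.30 (to 2 d.p.).

0.30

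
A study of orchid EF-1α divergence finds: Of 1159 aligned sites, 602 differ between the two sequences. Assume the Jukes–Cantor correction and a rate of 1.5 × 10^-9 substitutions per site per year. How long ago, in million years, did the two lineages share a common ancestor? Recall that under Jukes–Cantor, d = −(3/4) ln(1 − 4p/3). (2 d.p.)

p = 602/1159 ≈ 0.519413.
d = −(3/4) ln(1 − 4p/3) = −0.75 ln(1 − 0.692551) = −0.75 ln(0.307449)
  = −0.75 × (-1.179446) = 0.884585 substitutions/site.
Under a molecular clock d = 2μt, so t = d/(2μ) = 0.884585 / (2 × 1.5 × 10^-9) = 294.86 million years.

294.86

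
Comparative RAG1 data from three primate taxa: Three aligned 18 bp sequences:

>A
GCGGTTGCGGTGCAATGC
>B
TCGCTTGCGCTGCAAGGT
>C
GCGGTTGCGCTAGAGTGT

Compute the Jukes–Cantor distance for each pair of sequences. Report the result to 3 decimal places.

d(A,B) = 0.347, d(A,C) = 0.347, d(B,C) = 0.441

A–B: 5/18 sites differ → p ≈ 0.277778, d = −0.75 ln(1 − 0.370371) = 0.346968 ≈ 0.347.
A–C: 5/18 sites differ → p ≈ 0.277778, d = −0.75 ln(1 − 0.370371) = 0.346968 ≈ 0.347.
B–C: 6/18 sites differ → p ≈ 0.333333, d = −0.75 ln(1 − 0.444444) = 0.440839 ≈ 0.441.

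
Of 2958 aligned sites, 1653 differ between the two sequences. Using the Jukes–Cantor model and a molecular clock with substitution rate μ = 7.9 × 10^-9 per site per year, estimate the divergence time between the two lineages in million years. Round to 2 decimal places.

64.88

p = 1653/2958 ≈ 0.558824.
d = −(3/4) ln(1 − 4p/3) = −0.75 ln(1 − 0.745099) = −0.75 ln(0.254901)
  = −0.75 × (-1.366880) = 1.025160 substitutions/site.
Under a molecular clock d = 2μt, so t = d/(2μ) = 1.025160 / (2 × 7.9 × 10^-9) = 64.88 million years.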